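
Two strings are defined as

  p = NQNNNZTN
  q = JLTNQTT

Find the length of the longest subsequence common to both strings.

Let dp[i][j] be the LCS length of the first i characters of p and the first j characters of q. dp[i][j] = dp[i-1][j-1]+1 when the i-th and j-th characters match, else max(dp[i-1][j], dp[i][j-1]).
    ·  J  L  T  N  Q  T  T
 ·  0  0  0  0  0  0  0  0
 N  0  0  0  0  1  1  1  1
 Q  0  0  0  0  1  2  2  2
 N  0  0  0  0  1  2  2  2
 N  0  0  0  0  1  2  2  2
 N  0  0  0  0  1  2  2  2
 Z  0  0  0  0  1  2  2  2
 T  0  0  0  1  1  2  3  3
 N  0  0  0  1  2  2  3  3
dp[8][7] = 3. One LCS (by backtracking along matches): NQT.

3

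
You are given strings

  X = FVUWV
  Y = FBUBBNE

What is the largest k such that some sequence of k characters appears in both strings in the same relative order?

2

One common subsequence of length 2: F at X[1]=Y[1] → U at X[3]=Y[3]. Since dp[5][7] = 2, nothing longer is possible.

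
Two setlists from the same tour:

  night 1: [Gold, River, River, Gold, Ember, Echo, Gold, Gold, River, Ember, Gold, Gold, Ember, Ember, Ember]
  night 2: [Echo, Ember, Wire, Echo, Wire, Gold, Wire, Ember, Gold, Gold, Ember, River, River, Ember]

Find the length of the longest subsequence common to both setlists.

8

Match Ember (night 1 #5, night 2 #2); then Echo (night 1 #6, night 2 #4); then Gold (night 1 #7, night 2 #6); then Ember (night 1 #10, night 2 #8); then Gold (night 1 #11, night 2 #9); then Gold (night 1 #12, night 2 #10); then Ember (night 1 #13, night 2 #11); then Ember (night 1 #15, night 2 #14) — 8 songs in the same relative order in both. Since dp[15][14] = 8, nothing longer is possible.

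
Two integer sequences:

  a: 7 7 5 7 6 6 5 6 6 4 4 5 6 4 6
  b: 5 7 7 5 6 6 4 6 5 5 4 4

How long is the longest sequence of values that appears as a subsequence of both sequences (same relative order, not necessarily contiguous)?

8

Match 7 [1,2], then 7 [2,3], then 5 [3,4], then 6 [5,6], then 6 [6,8], then 5 [7,10], then 4 [11,11], then 4 [14,12] — 8 values in the same relative order in both, and the DP table's final entry dp[15][12] is also 8, so no common subsequence is longer.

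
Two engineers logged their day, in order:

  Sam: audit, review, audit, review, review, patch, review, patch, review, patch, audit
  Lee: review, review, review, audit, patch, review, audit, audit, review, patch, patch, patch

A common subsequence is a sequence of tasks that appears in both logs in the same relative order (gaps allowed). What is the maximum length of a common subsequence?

One common subsequence of length 7: audit at Sam[1]=Lee[4], then review at Sam[2]=Lee[6], then audit at Sam[3]=Lee[8], then review at Sam[5]=Lee[9], then patch at Sam[6]=Lee[10], then patch at Sam[8]=Lee[11], then patch at Sam[10]=Lee[12]. The LCS DP gives dp[11][12] = 7, so this is optimal.

7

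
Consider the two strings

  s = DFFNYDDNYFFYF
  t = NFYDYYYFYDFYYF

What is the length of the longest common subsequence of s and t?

Taking F (s #3, t #2); then Y (s #5, t #3); then D (s #6, t #4); then Y (s #9, t #7); then F (s #10, t #8); then F (s #11, t #11); then Y (s #12, t #13); then F (s #13, t #14) gives a common subsequence of length 8, and the DP table's final entry dp[13][14] is also 8, so no common subsequence is longer.

8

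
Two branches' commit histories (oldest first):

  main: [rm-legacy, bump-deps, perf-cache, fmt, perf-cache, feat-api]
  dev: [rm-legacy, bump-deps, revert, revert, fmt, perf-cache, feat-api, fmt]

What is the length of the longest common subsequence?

5

Pick rm-legacy at main[1]=dev[1], then bump-deps at main[2]=dev[2], then fmt at main[4]=dev[5], then perf-cache at main[5]=dev[6], then feat-api at main[6]=dev[7]; all 5 commits appear in both, in order, and the DP table's final entry dp[6][8] is also 5, so no common subsequence is longer.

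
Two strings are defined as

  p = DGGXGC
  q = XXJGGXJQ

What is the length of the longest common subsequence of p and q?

3

Pick G [2,4], then G [3,5], then X [4,6]; all 3 characters appear in both, in order, and the DP table's final entry dp[6][8] is also 3, so no common subsequence is longer.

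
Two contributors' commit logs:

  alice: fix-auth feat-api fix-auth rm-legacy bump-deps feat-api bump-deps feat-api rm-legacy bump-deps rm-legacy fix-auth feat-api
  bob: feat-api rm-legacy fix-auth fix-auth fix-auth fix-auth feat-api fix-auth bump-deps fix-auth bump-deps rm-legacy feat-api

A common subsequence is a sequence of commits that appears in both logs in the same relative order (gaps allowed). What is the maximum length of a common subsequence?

One common subsequence of length 7: fix-auth at alice[1]=bob[6] → feat-api at alice[2]=bob[7] → fix-auth at alice[3]=bob[8] → bump-deps at alice[5]=bob[9] → bump-deps at alice[10]=bob[11] → rm-legacy at alice[11]=bob[12] → feat-api at alice[13]=bob[13]. dp[13][13] = 7 confirms this is the maximum.

7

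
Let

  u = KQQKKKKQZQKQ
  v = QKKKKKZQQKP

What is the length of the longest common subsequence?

Match K at u[1]=v[2], K at u[4]=v[3], K at u[5]=v[4], K at u[6]=v[5], K at u[7]=v[6], Q at u[8]=v[8], Q at u[10]=v[9], K at u[11]=v[10] — 8 characters in the same relative order in both. Since dp[12][11] = 8, nothing longer is possible.

8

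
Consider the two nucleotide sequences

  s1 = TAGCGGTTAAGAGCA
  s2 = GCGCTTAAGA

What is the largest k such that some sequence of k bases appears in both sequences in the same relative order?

Match G [3,1]; then C [4,2]; then G [5,3]; then T [7,5]; then T [8,6]; then A [10,7]; then A [12,8]; then G [13,9]; then A [15,10] — 9 bases in the same relative order in both. Since dp[15][10] = 9, nothing longer is possible.

9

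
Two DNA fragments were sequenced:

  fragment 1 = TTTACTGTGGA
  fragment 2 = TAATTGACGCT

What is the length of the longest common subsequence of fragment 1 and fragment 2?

7

Match T at fragment 1[1]=fragment 2[1], then T at fragment 1[2]=fragment 2[4], then T at fragment 1[3]=fragment 2[5], then A at fragment 1[4]=fragment 2[7], then C at fragment 1[5]=fragment 2[8], then G at fragment 1[7]=fragment 2[9], then T at fragment 1[8]=fragment 2[11] — 7 bases in the same relative order in both. The LCS DP gives dp[11][11] = 7, so this is optimal.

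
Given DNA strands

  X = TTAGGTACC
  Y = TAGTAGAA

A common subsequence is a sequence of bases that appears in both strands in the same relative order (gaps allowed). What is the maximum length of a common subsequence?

5

Let dp[i][j] be the LCS length of the first i bases of X and the first j bases of Y. dp[i][j] = dp[i-1][j-1]+1 when the i-th and j-th bases match, else max(dp[i-1][j], dp[i][j-1]).
    ·  T  A  G  T  A  G  A  A
 ·  0  0  0  0  0  0  0  0  0
 T  0  1  1  1  1  1  1  1  1
 T  0  1  1  1  2  2  2  2  2
 A  0  1  2  2  2  3  3  3  3
 G  0  1  2  3  3  3  4  4  4
 G  0  1  2  3  3  3  4  4  4
 T  0  1  2  3  4  4  4  4  4
 A  0  1  2  3  4  5  5  5  5
 C  0  1  2  3  4  5  5  5  5
 C  0  1  2  3  4  5  5  5  5
dp[9][8] = 5. One LCS (by backtracking along matches): TTAGA.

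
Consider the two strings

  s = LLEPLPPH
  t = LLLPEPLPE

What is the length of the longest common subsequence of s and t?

6

Taking L at s[1]=t[2], then L at s[2]=t[3], then E at s[3]=t[5], then P at s[4]=t[6], then L at s[5]=t[7], then P at s[6]=t[8] gives a common subsequence of length 6, and the DP table's final entry dp[8][9] is also 6, so no common subsequence is longer.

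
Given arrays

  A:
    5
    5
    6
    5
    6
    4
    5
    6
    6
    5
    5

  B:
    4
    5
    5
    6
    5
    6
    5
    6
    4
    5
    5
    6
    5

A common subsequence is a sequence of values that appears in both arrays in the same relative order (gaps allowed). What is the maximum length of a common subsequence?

Taking 5 (A #1, B #3), then 5 (A #2, B #5), then 6 (A #3, B #6), then 5 (A #4, B #7), then 6 (A #5, B #8), then 4 (A #6, B #9), then 5 (A #7, B #11), then 6 (A #9, B #12), then 5 (A #11, B #13) gives a common subsequence of length 9, and the DP table's final entry dp[11][13] is also 9, so no common subsequence is longer.

9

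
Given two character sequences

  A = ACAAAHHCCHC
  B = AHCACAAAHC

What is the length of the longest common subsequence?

7

Pick A [1,4] → C [2,5] → A [3,6] → A [4,7] → A [5,8] → H [10,9] → C [11,10]; all 7 characters appear in both, in order. Since dp[11][10] = 7, nothing longer is possible.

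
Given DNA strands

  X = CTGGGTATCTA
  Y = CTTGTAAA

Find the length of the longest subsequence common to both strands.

Let dp[i][j] be the LCS length of the first i bases of X and the first j bases of Y. dp[i][j] = dp[i-1][j-1]+1 when the i-th and j-th bases match, else max(dp[i-1][j], dp[i][j-1]).
    ·  C  T  T  G  T  A  A  A
 ·  0  0  0  0  0  0  0  0  0
 C  0  1  1  1  1  1  1  1  1
 T  0  1  2  2  2  2  2  2  2
 G  0  1  2  2  3  3  3  3  3
 G  0  1  2  2  3  3  3  3  3
 G  0  1  2  2  3  3  3  3  3
 T  0  1  2  3  3  4  4  4  4
 A  0  1  2  3  3  4  5  5  5
 T  0  1  2  3  3  4  5  5  5
 C  0  1  2  3  3  4  5  5  5
 T  0  1  2  3  3  4  5  5  5
 A  0  1  2  3  3  4  5  6  6
dp[11][8] = 6. One LCS (by backtracking along matches): CTGTAA.

6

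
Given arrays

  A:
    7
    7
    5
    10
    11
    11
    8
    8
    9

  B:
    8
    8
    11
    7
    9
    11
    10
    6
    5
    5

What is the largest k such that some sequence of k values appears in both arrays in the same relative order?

Pick 8 (A #7, B #1) → 8 (A #8, B #2) → 9 (A #9, B #5); all 3 values appear in both, in order, and the DP table's final entry dp[9][10] is also 3, so no common subsequence is longer.

3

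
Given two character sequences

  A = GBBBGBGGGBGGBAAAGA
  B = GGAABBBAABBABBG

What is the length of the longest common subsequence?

9

One common subsequence of length 9: G [1,1], G [5,2], B [6,5], B [10,6], B [13,7], A [14,8], A [15,9], A [16,12], G [17,15]. dp[18][15] = 9 confirms this is the maximum.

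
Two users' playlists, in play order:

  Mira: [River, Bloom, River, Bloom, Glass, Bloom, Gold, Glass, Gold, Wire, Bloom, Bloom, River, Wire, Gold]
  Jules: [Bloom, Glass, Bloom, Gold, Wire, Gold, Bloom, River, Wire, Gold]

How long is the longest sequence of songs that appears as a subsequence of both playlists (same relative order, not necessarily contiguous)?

9

One common subsequence of length 9: Bloom (Mira #4, Jules #1) → Glass (Mira #5, Jules #2) → Bloom (Mira #6, Jules #3) → Gold (Mira #7, Jules #4) → Gold (Mira #9, Jules #6) → Bloom (Mira #12, Jules #7) → River (Mira #13, Jules #8) → Wire (Mira #14, Jules #9) → Gold (Mira #15, Jules #10). The LCS DP gives dp[15][10] = 9, so this is optimal.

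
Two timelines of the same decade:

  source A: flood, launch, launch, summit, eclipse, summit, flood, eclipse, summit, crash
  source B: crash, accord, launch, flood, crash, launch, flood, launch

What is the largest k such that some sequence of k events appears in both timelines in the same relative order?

One common subsequence of length 3: flood at source A[1]=source B[4]; then launch at source A[2]=source B[6]; then launch at source A[3]=source B[8]. Since dp[10][8] = 3, nothing longer is possible.

3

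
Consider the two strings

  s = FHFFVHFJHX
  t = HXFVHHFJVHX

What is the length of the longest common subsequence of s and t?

One common subsequence of length 8: H [2,1]; then F [4,3]; then V [5,4]; then H [6,6]; then F [7,7]; then J [8,8]; then H [9,10]; then X [10,11]. Since dp[10][11] = 8, nothing longer is possible.

8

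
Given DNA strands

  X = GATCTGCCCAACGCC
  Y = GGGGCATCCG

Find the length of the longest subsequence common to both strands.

Match G (X #1, Y #4), A (X #2, Y #6), T (X #5, Y #7), C (X #9, Y #8), C (X #12, Y #9), G (X #13, Y #10) — 6 bases in the same relative order in both. Since dp[15][10] = 6, nothing longer is possible.

6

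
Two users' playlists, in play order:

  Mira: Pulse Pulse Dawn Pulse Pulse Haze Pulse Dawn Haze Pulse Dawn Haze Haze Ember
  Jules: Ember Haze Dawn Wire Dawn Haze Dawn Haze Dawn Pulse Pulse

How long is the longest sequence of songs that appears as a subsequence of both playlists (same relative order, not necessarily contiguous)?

5

Pick Dawn [3,5] → Haze [6,6] → Dawn [8,7] → Haze [9,8] → Pulse [10,11]; all 5 songs appear in both, in order, and the DP table's final entry dp[14][11] is also 5, so no common subsequence is longer.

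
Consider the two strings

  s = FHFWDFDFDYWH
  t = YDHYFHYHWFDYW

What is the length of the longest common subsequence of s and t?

7

Pick F [1,5], H [2,8], W [4,9], F [8,10], D [9,11], Y [10,12], W [11,13]; all 7 characters appear in both, in order. Since dp[12][13] = 7, nothing longer is possible.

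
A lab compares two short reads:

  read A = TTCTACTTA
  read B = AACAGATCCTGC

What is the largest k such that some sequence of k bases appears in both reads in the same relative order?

One common subsequence of length 4: T (read A #1, read B #7) → C (read A #3, read B #9) → T (read A #4, read B #10) → C (read A #6, read B #12). The LCS DP gives dp[9][12] = 4, so this is optimal.

4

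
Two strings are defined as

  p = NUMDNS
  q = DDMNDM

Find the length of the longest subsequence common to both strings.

Pick N (p #1, q #4), M (p #3, q #6); all 2 characters appear in both, in order. Since dp[6][6] = 2, nothing longer is possible.

2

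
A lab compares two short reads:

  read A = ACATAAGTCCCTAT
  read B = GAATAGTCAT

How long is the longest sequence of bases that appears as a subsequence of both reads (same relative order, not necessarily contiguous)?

Let dp[i][j] be the LCS length of the first i bases of read A and the first j bases of read B. dp[i][j] = dp[i-1][j-1]+1 when the i-th and j-th bases match, else max(dp[i-1][j], dp[i][j-1]).
    ·  G  A  A  T  A  G  T  C  A  T
 ·  0  0  0  0  0  0  0  0  0  0  0
 A  0  0  1  1  1  1  1  1  1  1  1
 C  0  0  1  1  1  1  1  1  2  2  2
 A  0  0  1  2  2  2  2  2  2  3  3
 T  0  0  1  2  3  3  3  3  3  3  4
 A  0  0  1  2  3  4  4  4  4  4  4
 A  0  0  1  2  3  4  4  4  4  5  5
 G  0  1  1  2  3  4  5  5  5  5  5
 T  0  1  1  2  3  4  5  6  6  6  6
 C  0  1  1  2  3  4  5  6  7  7  7
 C  0  1  1  2  3  4  5  6  7  7  7
 C  0  1  1  2  3  4  5  6  7  7  7
 T  0  1  1  2  3  4  5  6  7  7  8
 A  0  1  2  2  3  4  5  6  7  8  8
 T  0  1  2  2  3  4  5  6  7  8  9
dp[14][10] = 9. One LCS (by backtracking along matches): AATAGTCAT.

9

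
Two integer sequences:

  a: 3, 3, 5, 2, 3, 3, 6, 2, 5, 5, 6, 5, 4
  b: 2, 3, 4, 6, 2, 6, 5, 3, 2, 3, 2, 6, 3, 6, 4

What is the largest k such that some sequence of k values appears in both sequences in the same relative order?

7

Taking 3 (a #1, b #2), 3 (a #2, b #8), 2 (a #4, b #9), 3 (a #5, b #10), 3 (a #6, b #13), 6 (a #11, b #14), 4 (a #13, b #15) gives a common subsequence of length 7. dp[13][15] = 7 confirms this is the maximum.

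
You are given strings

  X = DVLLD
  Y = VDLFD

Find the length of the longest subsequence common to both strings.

Taking D at X[1]=Y[2] → L at X[3]=Y[3] → D at X[5]=Y[5] gives a common subsequence of length 3. Since dp[5][5] = 3, nothing longer is possible.

3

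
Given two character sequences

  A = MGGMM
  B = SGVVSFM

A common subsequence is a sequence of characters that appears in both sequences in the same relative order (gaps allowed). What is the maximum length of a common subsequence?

2

Match G (A #2, B #2), then M (A #5, B #7) — 2 characters in the same relative order in both, and the DP table's final entry dp[5][7] is also 2, so no common subsequence is longer.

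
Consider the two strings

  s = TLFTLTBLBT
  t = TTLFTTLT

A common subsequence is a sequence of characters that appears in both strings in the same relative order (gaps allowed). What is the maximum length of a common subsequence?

Let dp[i][j] be the LCS length of the first i characters of s and the first j characters of t. dp[i][j] = dp[i-1][j-1]+1 when the i-th and j-th characters match, else max(dp[i-1][j], dp[i][j-1]).
    ·  T  T  L  F  T  T  L  T
 ·  0  0  0  0  0  0  0  0  0
 T  0  1  1  1  1  1  1  1  1
 L  0  1  1  2  2  2  2  2  2
 F  0  1  1  2  3  3  3  3  3
 T  0  1  2  2  3  4  4  4  4
 L  0  1  2  3  3  4  4  5  5
 T  0  1  2  3  3  4  5  5  6
 B  0  1  2  3  3  4  5  5  6
 L  0  1  2  3  3  4  5  6  6
 B  0  1  2  3  3  4  5  6  6
 T  0  1  2  3  3  4  5  6  7
dp[10][8] = 7. One LCS (by backtracking along matches): TLFTTLT.

7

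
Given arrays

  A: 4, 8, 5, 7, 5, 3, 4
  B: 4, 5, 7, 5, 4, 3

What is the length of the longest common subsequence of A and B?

5

One common subsequence of length 5: 4 at A[1]=B[1], 5 at A[3]=B[2], 7 at A[4]=B[3], 5 at A[5]=B[4], 3 at A[6]=B[6]. The LCS DP gives dp[7][6] = 5, so this is optimal.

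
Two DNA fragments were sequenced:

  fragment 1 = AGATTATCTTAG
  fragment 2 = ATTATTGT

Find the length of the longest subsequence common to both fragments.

7

One common subsequence of length 7: A at fragment 1[3]=fragment 2[1]; then T at fragment 1[4]=fragment 2[2]; then T at fragment 1[5]=fragment 2[3]; then A at fragment 1[6]=fragment 2[4]; then T at fragment 1[7]=fragment 2[5]; then T at fragment 1[9]=fragment 2[6]; then T at fragment 1[10]=fragment 2[8], and the DP table's final entry dp[12][8] is also 7, so no common subsequence is longer.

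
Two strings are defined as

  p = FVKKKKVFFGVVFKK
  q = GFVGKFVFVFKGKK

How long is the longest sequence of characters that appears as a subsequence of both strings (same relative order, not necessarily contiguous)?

Pick F [1,2], V [2,3], K [3,5], V [7,7], F [8,8], F [9,10], G [10,12], K [14,13], K [15,14]; all 9 characters appear in both, in order, and the DP table's final entry dp[15][14] is also 9, so no common subsequence is longer.

9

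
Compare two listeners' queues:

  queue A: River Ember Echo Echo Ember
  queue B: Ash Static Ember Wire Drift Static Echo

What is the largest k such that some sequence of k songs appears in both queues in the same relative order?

2

Taking Ember at queue A[2]=queue B[3]; then Echo at queue A[4]=queue B[7] gives a common subsequence of length 2. dp[5][7] = 2 confirms this is the maximum.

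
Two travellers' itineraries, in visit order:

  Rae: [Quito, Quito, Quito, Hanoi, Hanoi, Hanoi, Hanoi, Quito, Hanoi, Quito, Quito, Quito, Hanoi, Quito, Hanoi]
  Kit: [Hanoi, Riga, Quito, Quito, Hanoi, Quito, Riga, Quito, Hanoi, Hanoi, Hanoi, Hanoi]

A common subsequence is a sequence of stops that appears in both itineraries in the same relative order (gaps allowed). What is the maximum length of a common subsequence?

7

Match Quito [1,4], Quito [2,6], Quito [3,8], Hanoi [7,9], Hanoi [9,10], Hanoi [13,11], Hanoi [15,12] — 7 stops in the same relative order in both. The LCS DP gives dp[15][12] = 7, so this is optimal.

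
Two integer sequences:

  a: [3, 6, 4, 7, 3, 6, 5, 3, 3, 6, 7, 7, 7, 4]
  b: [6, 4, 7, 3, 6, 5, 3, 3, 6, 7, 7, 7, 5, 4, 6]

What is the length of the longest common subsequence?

Match 6 at a[2]=b[1], 4 at a[3]=b[2], 7 at a[4]=b[3], 3 at a[5]=b[4], 6 at a[6]=b[5], 5 at a[7]=b[6], 3 at a[8]=b[7], 3 at a[9]=b[8], 6 at a[10]=b[9], 7 at a[11]=b[10], 7 at a[12]=b[11], 7 at a[13]=b[12], 4 at a[14]=b[14] — 13 values in the same relative order in both, and the DP table's final entry dp[14][15] is also 13, so no common subsequence is longer.

13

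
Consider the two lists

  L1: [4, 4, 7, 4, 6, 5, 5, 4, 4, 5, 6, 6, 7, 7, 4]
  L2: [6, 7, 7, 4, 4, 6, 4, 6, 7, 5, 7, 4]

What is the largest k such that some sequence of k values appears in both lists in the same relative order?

8

One common subsequence of length 8: 4 (L1 #2, L2 #4), 4 (L1 #4, L2 #5), 6 (L1 #5, L2 #6), 4 (L1 #9, L2 #7), 6 (L1 #12, L2 #8), 7 (L1 #13, L2 #9), 7 (L1 #14, L2 #11), 4 (L1 #15, L2 #12), and the DP table's final entry dp[15][12] is also 8, so no common subsequence is longer.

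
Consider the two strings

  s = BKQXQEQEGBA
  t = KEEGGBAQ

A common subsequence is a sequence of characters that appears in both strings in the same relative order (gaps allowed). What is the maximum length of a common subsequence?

6

One common subsequence of length 6: K at s[2]=t[1], E at s[6]=t[2], E at s[8]=t[3], G at s[9]=t[5], B at s[10]=t[6], A at s[11]=t[7], and the DP table's final entry dp[11][8] is also 6, so no common subsequence is longer.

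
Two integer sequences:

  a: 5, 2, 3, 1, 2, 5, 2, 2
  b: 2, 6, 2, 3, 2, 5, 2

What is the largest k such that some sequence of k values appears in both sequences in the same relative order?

5

Taking 2 [2,3] → 3 [3,4] → 2 [5,5] → 5 [6,6] → 2 [8,7] gives a common subsequence of length 5. dp[8][7] = 5 confirms this is the maximum.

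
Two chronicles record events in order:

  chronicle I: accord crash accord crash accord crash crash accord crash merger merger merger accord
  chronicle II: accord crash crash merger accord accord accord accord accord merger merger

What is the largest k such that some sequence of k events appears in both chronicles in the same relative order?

7

Match accord at chronicle I[1]=chronicle II[1]; then crash at chronicle I[2]=chronicle II[3]; then accord at chronicle I[3]=chronicle II[7]; then accord at chronicle I[5]=chronicle II[8]; then accord at chronicle I[8]=chronicle II[9]; then merger at chronicle I[11]=chronicle II[10]; then merger at chronicle I[12]=chronicle II[11] — 7 events in the same relative order in both. dp[13][11] = 7 confirms this is the maximum.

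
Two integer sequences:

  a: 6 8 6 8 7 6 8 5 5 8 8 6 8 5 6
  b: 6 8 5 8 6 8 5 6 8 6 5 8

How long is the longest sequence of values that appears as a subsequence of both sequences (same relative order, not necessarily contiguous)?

Match 6 [1,1]; then 8 [2,2]; then 8 [4,4]; then 6 [6,5]; then 8 [7,6]; then 5 [8,7]; then 8 [11,9]; then 6 [12,10]; then 8 [13,12] — 9 values in the same relative order in both. dp[15][12] = 9 confirms this is the maximum.

9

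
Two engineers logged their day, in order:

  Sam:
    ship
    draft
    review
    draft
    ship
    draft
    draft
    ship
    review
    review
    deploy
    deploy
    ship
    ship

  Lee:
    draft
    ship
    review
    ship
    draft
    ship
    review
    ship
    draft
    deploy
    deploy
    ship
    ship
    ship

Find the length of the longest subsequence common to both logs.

10

Pick ship at Sam[1]=Lee[2], then review at Sam[3]=Lee[3], then ship at Sam[5]=Lee[4], then draft at Sam[7]=Lee[5], then ship at Sam[8]=Lee[6], then review at Sam[9]=Lee[7], then deploy at Sam[11]=Lee[10], then deploy at Sam[12]=Lee[11], then ship at Sam[13]=Lee[13], then ship at Sam[14]=Lee[14]; all 10 tasks appear in both, in order. The LCS DP gives dp[14][14] = 10, so this is optimal.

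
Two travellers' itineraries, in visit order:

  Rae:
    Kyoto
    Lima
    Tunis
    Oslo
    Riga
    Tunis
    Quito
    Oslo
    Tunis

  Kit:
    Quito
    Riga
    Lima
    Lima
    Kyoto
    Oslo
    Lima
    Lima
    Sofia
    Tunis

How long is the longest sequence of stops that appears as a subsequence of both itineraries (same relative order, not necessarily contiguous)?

3

Pick Kyoto (Rae #1, Kit #5) → Lima (Rae #2, Kit #8) → Tunis (Rae #9, Kit #10); all 3 stops appear in both, in order, and the DP table's final entry dp[9][10] is also 3, so no common subsequence is longer.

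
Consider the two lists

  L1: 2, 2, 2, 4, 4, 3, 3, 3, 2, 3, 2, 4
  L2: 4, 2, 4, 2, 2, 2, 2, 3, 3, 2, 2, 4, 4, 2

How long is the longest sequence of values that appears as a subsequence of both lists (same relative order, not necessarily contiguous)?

One common subsequence of length 8: 2 (L1 #1, L2 #5); then 2 (L1 #2, L2 #6); then 2 (L1 #3, L2 #7); then 3 (L1 #7, L2 #8); then 3 (L1 #8, L2 #9); then 2 (L1 #9, L2 #10); then 2 (L1 #11, L2 #11); then 4 (L1 #12, L2 #13). Since dp[12][14] = 8, nothing longer is possible.

8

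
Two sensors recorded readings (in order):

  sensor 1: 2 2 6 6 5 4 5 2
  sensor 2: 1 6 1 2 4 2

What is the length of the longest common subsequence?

3

One common subsequence of length 3: 2 [2,4], 4 [6,5], 2 [8,6]. Since dp[8][6] = 3, nothing longer is possible.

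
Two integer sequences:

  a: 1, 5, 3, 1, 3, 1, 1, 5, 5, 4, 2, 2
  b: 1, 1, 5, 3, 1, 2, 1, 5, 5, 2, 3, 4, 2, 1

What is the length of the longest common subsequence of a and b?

Match 1 [1,2], then 5 [2,3], then 3 [3,4], then 1 [4,5], then 1 [7,7], then 5 [8,8], then 5 [9,9], then 4 [10,12], then 2 [11,13] — 9 values in the same relative order in both. Since dp[12][14] = 9, nothing longer is possible.

9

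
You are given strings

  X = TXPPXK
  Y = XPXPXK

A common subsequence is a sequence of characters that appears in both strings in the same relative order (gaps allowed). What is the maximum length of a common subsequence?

Taking X at X[2]=Y[1], then P at X[3]=Y[2], then P at X[4]=Y[4], then X at X[5]=Y[5], then K at X[6]=Y[6] gives a common subsequence of length 5. The LCS DP gives dp[6][6] = 5, so this is optimal.

5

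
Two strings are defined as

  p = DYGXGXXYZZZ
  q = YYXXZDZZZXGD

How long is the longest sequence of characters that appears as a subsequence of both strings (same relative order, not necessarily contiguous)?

6

One common subsequence of length 6: Y [2,2], then X [4,3], then X [6,4], then Z [9,7], then Z [10,8], then Z [11,9], and the DP table's final entry dp[11][12] is also 6, so no common subsequence is longer.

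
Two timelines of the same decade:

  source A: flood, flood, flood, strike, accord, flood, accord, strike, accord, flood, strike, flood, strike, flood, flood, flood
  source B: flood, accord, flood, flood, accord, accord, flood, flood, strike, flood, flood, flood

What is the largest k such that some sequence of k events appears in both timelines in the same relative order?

11

Taking flood (source A #1, source B #1); then flood (source A #3, source B #3); then flood (source A #6, source B #4); then accord (source A #7, source B #5); then accord (source A #9, source B #6); then flood (source A #10, source B #7); then flood (source A #12, source B #8); then strike (source A #13, source B #9); then flood (source A #14, source B #10); then flood (source A #15, source B #11); then flood (source A #16, source B #12) gives a common subsequence of length 11. The LCS DP gives dp[16][12] = 11, so this is optimal.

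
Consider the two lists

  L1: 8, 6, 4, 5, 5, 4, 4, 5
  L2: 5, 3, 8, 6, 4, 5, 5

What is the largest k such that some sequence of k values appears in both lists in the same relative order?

Let dp[i][j] be the LCS length of the first i values of L1 and the first j values of L2. dp[i][j] = dp[i-1][j-1]+1 when the i-th and j-th values match, else max(dp[i-1][j], dp[i][j-1]).
    ·  5  3  8  6  4  5  5
 ·  0  0  0  0  0  0  0  0
 8  0  0  0  1  1  1  1  1
 6  0  0  0  1  2  2  2  2
 4  0  0  0  1  2  3  3  3
 5  0  1  1  1  2  3  4  4
 5  0  1  1  1  2  3  4  5
 4  0  1  1  1  2  3  4  5
 4  0  1  1  1  2  3  4  5
 5  0  1  1  1  2  3  4  5
dp[8][7] = 5. One LCS (by backtracking along matches): 8, 6, 4, 5, 5.

5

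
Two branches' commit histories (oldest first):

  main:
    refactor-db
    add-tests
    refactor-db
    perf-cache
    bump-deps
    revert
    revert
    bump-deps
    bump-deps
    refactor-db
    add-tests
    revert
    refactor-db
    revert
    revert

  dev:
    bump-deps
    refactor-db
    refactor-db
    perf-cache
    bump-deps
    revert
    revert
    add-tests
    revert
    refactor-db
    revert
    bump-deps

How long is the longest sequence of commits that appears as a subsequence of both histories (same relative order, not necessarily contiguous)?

10

One common subsequence of length 10: refactor-db [1,2]; then refactor-db [3,3]; then perf-cache [4,4]; then bump-deps [5,5]; then revert [6,6]; then revert [7,7]; then add-tests [11,8]; then revert [12,9]; then refactor-db [13,10]; then revert [14,11]. The LCS DP gives dp[15][12] = 10, so this is optimal.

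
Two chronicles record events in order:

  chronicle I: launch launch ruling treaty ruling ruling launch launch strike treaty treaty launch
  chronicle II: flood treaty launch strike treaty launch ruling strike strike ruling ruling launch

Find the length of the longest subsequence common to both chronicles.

6

One common subsequence of length 6: launch (chronicle I #1, chronicle II #3); then launch (chronicle I #2, chronicle II #6); then ruling (chronicle I #3, chronicle II #7); then ruling (chronicle I #5, chronicle II #10); then ruling (chronicle I #6, chronicle II #11); then launch (chronicle I #12, chronicle II #12). Since dp[12][12] = 6, nothing longer is possible.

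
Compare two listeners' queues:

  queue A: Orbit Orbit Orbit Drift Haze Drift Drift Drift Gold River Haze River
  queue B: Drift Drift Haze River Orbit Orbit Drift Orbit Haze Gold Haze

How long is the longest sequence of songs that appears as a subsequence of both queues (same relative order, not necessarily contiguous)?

6

Match Orbit (queue A #1, queue B #5); then Orbit (queue A #2, queue B #6); then Orbit (queue A #3, queue B #8); then Haze (queue A #5, queue B #9); then Gold (queue A #9, queue B #10); then Haze (queue A #11, queue B #11) — 6 songs in the same relative order in both, and the DP table's final entry dp[12][11] is also 6, so no common subsequence is longer.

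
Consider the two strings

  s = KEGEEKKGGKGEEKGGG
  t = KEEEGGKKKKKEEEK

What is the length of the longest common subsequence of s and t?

10

Pick K (s #1, t #1) → E (s #2, t #2) → E (s #4, t #3) → E (s #5, t #4) → K (s #6, t #9) → K (s #7, t #10) → K (s #10, t #11) → E (s #12, t #13) → E (s #13, t #14) → K (s #14, t #15); all 10 characters appear in both, in order. Since dp[17][15] = 10, nothing longer is possible.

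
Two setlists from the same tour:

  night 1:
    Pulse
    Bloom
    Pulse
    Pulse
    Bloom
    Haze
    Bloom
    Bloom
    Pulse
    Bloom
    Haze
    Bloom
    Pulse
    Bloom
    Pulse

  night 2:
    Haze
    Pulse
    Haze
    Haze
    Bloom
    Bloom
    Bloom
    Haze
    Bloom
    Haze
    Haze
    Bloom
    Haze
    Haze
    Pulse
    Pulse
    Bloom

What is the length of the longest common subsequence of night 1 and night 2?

9

One common subsequence of length 9: Pulse [1,2], then Bloom [2,6], then Bloom [5,7], then Haze [6,8], then Bloom [7,9], then Bloom [8,12], then Pulse [9,15], then Pulse [13,16], then Bloom [14,17]. The LCS DP gives dp[15][17] = 9, so this is optimal.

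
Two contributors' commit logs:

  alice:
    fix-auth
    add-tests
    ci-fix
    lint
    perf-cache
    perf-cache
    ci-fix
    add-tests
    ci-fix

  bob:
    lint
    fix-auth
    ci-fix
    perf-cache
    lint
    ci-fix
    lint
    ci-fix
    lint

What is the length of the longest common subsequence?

5

One common subsequence of length 5: fix-auth at alice[1]=bob[2], ci-fix at alice[3]=bob[3], lint at alice[4]=bob[5], ci-fix at alice[7]=bob[6], ci-fix at alice[9]=bob[8], and the DP table's final entry dp[9][9] is also 5, so no common subsequence is longer.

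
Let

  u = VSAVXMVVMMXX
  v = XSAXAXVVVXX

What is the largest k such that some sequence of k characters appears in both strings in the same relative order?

7

Match S [2,2], then A [3,5], then V [4,7], then V [7,8], then V [8,9], then X [11,10], then X [12,11] — 7 characters in the same relative order in both. dp[12][11] = 7 confirms this is the maximum.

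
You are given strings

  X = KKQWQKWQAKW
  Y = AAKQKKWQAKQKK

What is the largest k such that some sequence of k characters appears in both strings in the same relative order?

7

One common subsequence of length 7: K [1,5], then K [2,6], then W [4,7], then Q [5,8], then K [6,10], then Q [8,11], then K [10,13]. The LCS DP gives dp[11][13] = 7, so this is optimal.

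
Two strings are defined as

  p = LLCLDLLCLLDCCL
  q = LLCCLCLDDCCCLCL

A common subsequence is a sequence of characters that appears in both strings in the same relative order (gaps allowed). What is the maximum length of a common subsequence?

10

One common subsequence of length 10: L at p[1]=q[1], L at p[2]=q[2], C at p[3]=q[4], L at p[7]=q[5], C at p[8]=q[6], L at p[9]=q[7], D at p[11]=q[9], C at p[12]=q[12], C at p[13]=q[14], L at p[14]=q[15], and the DP table's final entry dp[14][15] is also 10, so no common subsequence is longer.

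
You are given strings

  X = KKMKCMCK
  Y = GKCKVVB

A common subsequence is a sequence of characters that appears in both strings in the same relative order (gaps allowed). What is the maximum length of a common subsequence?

Let dp[i][j] be the LCS length of the first i characters of X and the first j characters of Y. dp[i][j] = dp[i-1][j-1]+1 when the i-th and j-th characters match, else max(dp[i-1][j], dp[i][j-1]).
    ·  G  K  C  K  V  V  B
 ·  0  0  0  0  0  0  0  0
 K  0  0  1  1  1  1  1  1
 K  0  0  1  1  2  2  2  2
 M  0  0  1  1  2  2  2  2
 K  0  0  1  1  2  2  2  2
 C  0  0  1  2  2  2  2  2
 M  0  0  1  2  2  2  2  2
 C  0  0  1  2  2  2  2  2
 K  0  0  1  2  3  3  3  3
dp[8][7] = 3. One LCS (by backtracking along matches): KCK.

3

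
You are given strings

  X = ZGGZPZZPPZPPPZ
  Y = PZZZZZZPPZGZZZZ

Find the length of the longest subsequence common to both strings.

Pick Z at X[1]=Y[4], Z at X[4]=Y[5], Z at X[6]=Y[6], Z at X[7]=Y[7], P at X[8]=Y[8], P at X[9]=Y[9], Z at X[10]=Y[14], Z at X[14]=Y[15]; all 8 characters appear in both, in order. Since dp[14][15] = 8, nothing longer is possible.

8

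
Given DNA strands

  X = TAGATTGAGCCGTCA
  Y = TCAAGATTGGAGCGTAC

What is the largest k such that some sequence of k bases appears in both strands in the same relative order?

One common subsequence of length 13: T at X[1]=Y[1]; then A at X[2]=Y[4]; then G at X[3]=Y[5]; then A at X[4]=Y[6]; then T at X[5]=Y[7]; then T at X[6]=Y[8]; then G at X[7]=Y[10]; then A at X[8]=Y[11]; then G at X[9]=Y[12]; then C at X[11]=Y[13]; then G at X[12]=Y[14]; then T at X[13]=Y[15]; then C at X[14]=Y[17], and the DP table's final entry dp[15][17] is also 13, so no common subsequence is longer.

13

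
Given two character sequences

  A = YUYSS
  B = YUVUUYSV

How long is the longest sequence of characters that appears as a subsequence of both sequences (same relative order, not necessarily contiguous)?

4

Pick Y (A #1, B #1); then U (A #2, B #5); then Y (A #3, B #6); then S (A #4, B #7); all 4 characters appear in both, in order. dp[5][8] = 4 confirms this is the maximum.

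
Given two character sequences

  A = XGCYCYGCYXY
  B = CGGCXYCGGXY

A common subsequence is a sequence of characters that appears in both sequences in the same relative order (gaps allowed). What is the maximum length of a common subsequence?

7

Match G at A[2]=B[3], then C at A[3]=B[4], then Y at A[4]=B[6], then C at A[5]=B[7], then G at A[7]=B[9], then X at A[10]=B[10], then Y at A[11]=B[11] — 7 characters in the same relative order in both. Since dp[11][11] = 7, nothing longer is possible.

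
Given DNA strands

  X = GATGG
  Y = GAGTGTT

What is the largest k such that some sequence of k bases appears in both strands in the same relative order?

4

Let dp[i][j] be the LCS length of the first i bases of X and the first j bases of Y. dp[i][j] = dp[i-1][j-1]+1 when the i-th and j-th bases match, else max(dp[i-1][j], dp[i][j-1]).
    ·  G  A  G  T  G  T  T
 ·  0  0  0  0  0  0  0  0
 G  0  1  1  1  1  1  1  1
 A  0  1  2  2  2  2  2  2
 T  0  1  2  2  3  3  3  3
 G  0  1  2  3  3  4  4  4
 G  0  1  2  3  3  4  4  4
dp[5][7] = 4. One LCS (by backtracking along matches): GATG.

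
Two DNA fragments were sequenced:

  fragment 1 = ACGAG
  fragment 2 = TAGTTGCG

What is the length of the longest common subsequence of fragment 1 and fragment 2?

One common subsequence of length 3: A [1,2]; then C [2,7]; then G [5,8]. The LCS DP gives dp[5][8] = 3, so this is optimal.

3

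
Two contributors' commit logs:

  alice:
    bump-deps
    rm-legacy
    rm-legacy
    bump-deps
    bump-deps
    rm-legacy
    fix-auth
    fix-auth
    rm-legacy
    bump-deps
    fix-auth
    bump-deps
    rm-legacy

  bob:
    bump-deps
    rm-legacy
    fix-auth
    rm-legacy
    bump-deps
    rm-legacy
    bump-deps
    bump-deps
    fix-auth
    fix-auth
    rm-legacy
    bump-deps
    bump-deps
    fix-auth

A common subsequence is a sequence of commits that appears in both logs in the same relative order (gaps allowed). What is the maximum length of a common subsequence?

10

Pick bump-deps [1,1] → rm-legacy [2,4] → rm-legacy [3,6] → bump-deps [4,7] → bump-deps [5,8] → fix-auth [7,9] → fix-auth [8,10] → rm-legacy [9,11] → bump-deps [10,13] → fix-auth [11,14]; all 10 commits appear in both, in order. dp[13][14] = 10 confirms this is the maximum.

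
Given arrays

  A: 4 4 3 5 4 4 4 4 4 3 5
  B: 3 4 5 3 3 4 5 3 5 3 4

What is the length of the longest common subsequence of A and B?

Pick 4 [1,2], then 4 [2,6], then 3 [3,8], then 5 [4,9], then 4 [9,11]; all 5 values appear in both, in order. The LCS DP gives dp[11][11] = 5, so this is optimal.

5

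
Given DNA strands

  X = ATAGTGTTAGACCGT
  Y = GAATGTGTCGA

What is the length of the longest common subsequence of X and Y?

8

Pick A (X #1, Y #3); then T (X #2, Y #4); then G (X #4, Y #5); then T (X #5, Y #6); then G (X #6, Y #7); then T (X #7, Y #8); then G (X #10, Y #10); then A (X #11, Y #11); all 8 bases appear in both, in order. dp[15][11] = 8 confirms this is the maximum.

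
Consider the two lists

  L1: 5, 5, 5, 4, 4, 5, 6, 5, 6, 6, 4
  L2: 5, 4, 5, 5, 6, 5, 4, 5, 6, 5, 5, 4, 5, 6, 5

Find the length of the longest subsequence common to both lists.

8

Taking 5 at L1[1]=L2[3], 5 at L1[2]=L2[4], 5 at L1[3]=L2[6], 4 at L1[4]=L2[7], 4 at L1[5]=L2[12], 5 at L1[6]=L2[13], 6 at L1[7]=L2[14], 5 at L1[8]=L2[15] gives a common subsequence of length 8. Since dp[11][15] = 8, nothing longer is possible.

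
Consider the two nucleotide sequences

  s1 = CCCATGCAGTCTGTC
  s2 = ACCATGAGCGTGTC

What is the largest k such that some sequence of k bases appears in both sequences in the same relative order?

12

One common subsequence of length 12: C at s1[2]=s2[2]; then C at s1[3]=s2[3]; then A at s1[4]=s2[4]; then T at s1[5]=s2[5]; then G at s1[6]=s2[6]; then A at s1[8]=s2[7]; then G at s1[9]=s2[8]; then C at s1[11]=s2[9]; then T at s1[12]=s2[11]; then G at s1[13]=s2[12]; then T at s1[14]=s2[13]; then C at s1[15]=s2[14], and the DP table's final entry dp[15][14] is also 12, so no common subsequence is longer.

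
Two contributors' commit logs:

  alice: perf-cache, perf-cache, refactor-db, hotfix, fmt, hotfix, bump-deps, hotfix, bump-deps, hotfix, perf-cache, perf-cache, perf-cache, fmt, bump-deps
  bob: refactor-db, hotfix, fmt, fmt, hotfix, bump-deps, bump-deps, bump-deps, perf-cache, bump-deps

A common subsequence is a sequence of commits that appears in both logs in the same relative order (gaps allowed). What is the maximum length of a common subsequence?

Pick refactor-db (alice #3, bob #1) → hotfix (alice #4, bob #2) → fmt (alice #5, bob #4) → hotfix (alice #6, bob #5) → bump-deps (alice #7, bob #7) → bump-deps (alice #9, bob #8) → perf-cache (alice #13, bob #9) → bump-deps (alice #15, bob #10); all 8 commits appear in both, in order. dp[15][10] = 8 confirms this is the maximum.

8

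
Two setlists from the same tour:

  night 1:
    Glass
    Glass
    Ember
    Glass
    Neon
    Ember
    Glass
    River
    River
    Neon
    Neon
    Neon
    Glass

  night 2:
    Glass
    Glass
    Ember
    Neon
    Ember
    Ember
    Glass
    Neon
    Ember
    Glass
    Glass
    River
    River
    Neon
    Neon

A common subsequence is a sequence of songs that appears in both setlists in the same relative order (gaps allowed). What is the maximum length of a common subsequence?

11

Taking Glass (night 1 #1, night 2 #1), Glass (night 1 #2, night 2 #2), Ember (night 1 #3, night 2 #6), Glass (night 1 #4, night 2 #7), Neon (night 1 #5, night 2 #8), Ember (night 1 #6, night 2 #9), Glass (night 1 #7, night 2 #11), River (night 1 #8, night 2 #12), River (night 1 #9, night 2 #13), Neon (night 1 #11, night 2 #14), Neon (night 1 #12, night 2 #15) gives a common subsequence of length 11. The LCS DP gives dp[13][15] = 11, so this is optimal.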